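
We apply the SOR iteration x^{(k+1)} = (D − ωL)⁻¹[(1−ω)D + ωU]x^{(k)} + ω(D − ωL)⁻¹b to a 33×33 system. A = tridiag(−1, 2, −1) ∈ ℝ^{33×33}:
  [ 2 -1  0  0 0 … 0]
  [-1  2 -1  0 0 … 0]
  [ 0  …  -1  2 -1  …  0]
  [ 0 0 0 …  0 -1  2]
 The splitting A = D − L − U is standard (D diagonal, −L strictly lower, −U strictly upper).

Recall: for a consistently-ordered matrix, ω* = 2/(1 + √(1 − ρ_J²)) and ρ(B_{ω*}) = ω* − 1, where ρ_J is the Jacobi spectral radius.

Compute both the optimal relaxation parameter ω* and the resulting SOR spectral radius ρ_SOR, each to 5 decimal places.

ρ_J = max_k |cos(kπ/34)| = cos(π/34) = 0.99573
√(1−ρ_J²) = |sin(π/34)| = 0.092268
ω* = 2/(1 + 0.092268) = 2/1.092268 = 1.83105.
At ω = 1.83105 every |λ(B_ω)| = ω−1, so ρ_SOR = 0.83105.

ω* = 1.83105, ρ_SOR = 0.83105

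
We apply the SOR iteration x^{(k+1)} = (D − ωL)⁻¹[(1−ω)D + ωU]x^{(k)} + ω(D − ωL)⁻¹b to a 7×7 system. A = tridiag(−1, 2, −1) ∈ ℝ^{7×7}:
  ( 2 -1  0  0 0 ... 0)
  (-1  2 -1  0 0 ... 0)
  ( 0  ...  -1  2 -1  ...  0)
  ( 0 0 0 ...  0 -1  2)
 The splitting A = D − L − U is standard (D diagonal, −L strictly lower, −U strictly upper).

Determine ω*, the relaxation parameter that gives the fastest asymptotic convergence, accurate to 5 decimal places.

ω* = 1.44646

n=7: λ(B_J) = 1 − λ(A)/2 = cos(kπ/8); k=1 gives ρ_J = 0.92388.
√(1−ρ_J²) simplifies to sin(π/8) = 0.382683.
So ω* = 2/1.382683 = 1.44646 (Young).
Hence ρ(B_{ω*}) = 1.44646 − 1 = 0.44646.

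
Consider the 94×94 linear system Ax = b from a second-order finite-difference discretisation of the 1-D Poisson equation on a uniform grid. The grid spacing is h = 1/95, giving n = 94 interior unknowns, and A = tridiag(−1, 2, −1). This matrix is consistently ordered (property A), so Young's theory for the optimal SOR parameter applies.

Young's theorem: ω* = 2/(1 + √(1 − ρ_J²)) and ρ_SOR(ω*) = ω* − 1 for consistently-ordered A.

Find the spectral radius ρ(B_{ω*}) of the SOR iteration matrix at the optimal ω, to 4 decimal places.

B_J for the 94×94 system has eigenvalues cos(kπ/95); ρ_J = cos(π/95) = 0.9995.
√(1−ρ_J²) = |sin(π/95)| = 0.03306
So ω* = 2/1.03306 = 1.9360 (Young).
and ρ(B_{ω*}) = 1.9360 − 1 = 0.9360.

ρ_SOR = 0.9360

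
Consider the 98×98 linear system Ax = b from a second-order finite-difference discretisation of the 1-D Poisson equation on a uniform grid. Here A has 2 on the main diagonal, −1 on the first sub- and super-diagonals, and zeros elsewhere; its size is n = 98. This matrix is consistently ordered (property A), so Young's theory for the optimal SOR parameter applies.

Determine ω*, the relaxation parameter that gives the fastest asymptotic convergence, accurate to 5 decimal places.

With n=98, ρ(Jacobi) = cos(π/99) = 0.99950.
1 − cos²(π/99) = sin²(π/99) ⇒ √(1−ρ_J²) = sin(π/99) = 0.031728.
ω* = 2/(1 + 0.031728) = 2/1.031728 = 1.93850.
ρ(B_{ω*}) = ω*−1 = 0.93850

ω* = 1.93850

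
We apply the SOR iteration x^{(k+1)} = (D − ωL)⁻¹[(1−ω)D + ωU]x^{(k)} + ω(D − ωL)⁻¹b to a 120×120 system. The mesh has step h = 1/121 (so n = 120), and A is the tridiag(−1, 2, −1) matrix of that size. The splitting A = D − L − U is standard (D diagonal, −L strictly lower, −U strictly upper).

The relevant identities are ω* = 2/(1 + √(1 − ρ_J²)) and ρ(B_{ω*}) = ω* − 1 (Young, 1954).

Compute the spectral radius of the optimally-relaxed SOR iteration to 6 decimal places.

With n=120, ρ(Jacobi) = cos(π/121) = 0.999663.
√(1−ρ_J²) = |sin(π/121)| = 0.0259607
Young: ω* = 2/(1+√(1−ρ_J²)) = 2/(1+0.0259607) = 2/1.0259607 = 1.949392.
ρ_SOR = ω* − 1 ≈ 0.949392.

ρ_SOR = 0.949392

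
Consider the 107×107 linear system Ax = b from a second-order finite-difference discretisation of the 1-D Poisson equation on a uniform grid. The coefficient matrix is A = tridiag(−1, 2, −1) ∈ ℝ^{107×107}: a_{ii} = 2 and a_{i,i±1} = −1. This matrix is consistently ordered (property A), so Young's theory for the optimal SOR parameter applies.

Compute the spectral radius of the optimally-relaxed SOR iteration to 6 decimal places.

ρ_SOR = 0.943475

n=107: λ(B_J) = 1 − λ(A)/2 = cos(kπ/108); k=1 gives ρ_J = 0.999577.
1 − cos²(π/108) = sin²(π/108) ⇒ √(1−ρ_J²) = sin(π/108) = 0.0290847.
ω* = 2/(1+0.0290847) = 1.943475
and ρ(B_{ω*}) = 1.943475 − 1 = 0.943475.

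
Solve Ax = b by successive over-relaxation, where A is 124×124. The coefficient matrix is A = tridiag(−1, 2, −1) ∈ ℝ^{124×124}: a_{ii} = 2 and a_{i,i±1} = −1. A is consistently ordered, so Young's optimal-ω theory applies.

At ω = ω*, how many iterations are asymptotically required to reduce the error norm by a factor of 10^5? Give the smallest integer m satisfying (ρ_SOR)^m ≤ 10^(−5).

m = 230

n=124: λ(B_J) = 1 − λ(A)/2 = cos(kπ/125); k=1 gives ρ_J = 0.9996842.
√(1−ρ_J²) = |sin(π/125)| = 0.0251301
[ω*] 2 ÷ (1 + 0.0251301) = 2 ÷ 1.0251301 = 1.9509719.
and ρ(B_{ω*}) = 1.9509719 − 1 = 0.9509719.
5·ln10 = 11.5129; −ln(0.9509719) = 0.0502708; m = ⌈11.5129/0.0502708⌉ = ⌈229.018⌉ = 230.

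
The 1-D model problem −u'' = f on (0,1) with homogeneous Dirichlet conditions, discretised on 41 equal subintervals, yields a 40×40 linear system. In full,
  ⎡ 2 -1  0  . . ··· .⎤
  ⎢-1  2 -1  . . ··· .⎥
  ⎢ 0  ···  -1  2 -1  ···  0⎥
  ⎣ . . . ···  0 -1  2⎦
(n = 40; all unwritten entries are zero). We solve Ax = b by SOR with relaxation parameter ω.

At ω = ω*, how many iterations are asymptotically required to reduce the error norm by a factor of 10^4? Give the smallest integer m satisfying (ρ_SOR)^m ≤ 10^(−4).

m = 61

n=40: λ(B_J) = 1 − λ(A)/2 = cos(kπ/41); k=1 gives ρ_J = 0.9970658.
√(1 − cos²(π/41)) = sin(π/41) ≈ 0.0765493.
[ω*] 2 ÷ (1 + 0.0765493) = 2 ÷ 1.0765493 = 1.8577877.
and ρ(B_{ω*}) = 1.8577877 − 1 = 0.8577877.
For 4 digits: m = 4·ln10 / (−ln 0.8577877) = 9.21034/0.153399 = 60.042; round up → m = 61.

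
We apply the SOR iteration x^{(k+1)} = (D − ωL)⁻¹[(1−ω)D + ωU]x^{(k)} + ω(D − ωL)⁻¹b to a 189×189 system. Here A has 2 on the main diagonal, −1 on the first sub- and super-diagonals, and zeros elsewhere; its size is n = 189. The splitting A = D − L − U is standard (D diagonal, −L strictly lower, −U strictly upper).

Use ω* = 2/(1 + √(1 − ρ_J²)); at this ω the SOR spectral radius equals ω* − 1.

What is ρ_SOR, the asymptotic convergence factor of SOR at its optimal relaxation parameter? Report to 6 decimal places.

ρ_SOR = 0.967470

With n=189, ρ(Jacobi) = cos(π/190) = 0.999863.
√(1−ρ_J²) simplifies to sin(π/190) = 0.0165339.
Then 2/(1+√(1−ρ_J²)) = 2/(1+0.0165339); ω* = 2/1.0165339 = 1.967470.
[ρ_SOR] ω* − 1 = 0.967470.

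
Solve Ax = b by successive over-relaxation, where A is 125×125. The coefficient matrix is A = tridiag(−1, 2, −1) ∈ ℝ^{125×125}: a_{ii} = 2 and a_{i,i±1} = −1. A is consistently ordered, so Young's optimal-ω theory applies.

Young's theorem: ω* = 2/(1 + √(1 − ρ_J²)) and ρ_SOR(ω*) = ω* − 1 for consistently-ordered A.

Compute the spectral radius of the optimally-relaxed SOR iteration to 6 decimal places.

½·tridiag(1,0,1) at n=125: λ_k = cos(kπ/126); max |λ| at k=1 ⇒ ρ_J = cos(π/126) ≈ 0.999689.
√(1 − cos²(π/126)) = sin(π/126) ≈ 0.0249307.
ω* = 2 / (1 + 0.0249307) = 2 / 1.0249307 ≈ 1.951351.
ρ_SOR = ω* − 1 ≈ 0.951351.

ρ_SOR = 0.951351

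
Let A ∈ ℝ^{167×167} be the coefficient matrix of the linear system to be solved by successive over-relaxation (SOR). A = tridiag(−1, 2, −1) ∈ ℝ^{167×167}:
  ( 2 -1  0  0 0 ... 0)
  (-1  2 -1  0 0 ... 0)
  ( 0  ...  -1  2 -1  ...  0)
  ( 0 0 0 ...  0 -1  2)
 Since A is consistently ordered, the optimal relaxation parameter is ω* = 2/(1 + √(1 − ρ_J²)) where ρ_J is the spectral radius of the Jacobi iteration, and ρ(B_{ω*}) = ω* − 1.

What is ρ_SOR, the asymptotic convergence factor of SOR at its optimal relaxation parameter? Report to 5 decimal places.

[ρ_J] n=167: ρ(B_J) = cos(π/(n+1)) = cos(π/168) = 0.99983.
root = sin(π/168) = 0.018699  (since 1−cos² = sin²).
[ω*] 2 ÷ (1 + 0.018699) = 2 ÷ 1.018699 = 1.96329.
ρ_SOR = ω* − 1 ≈ 0.96329.

ρ_SOR = 0.96329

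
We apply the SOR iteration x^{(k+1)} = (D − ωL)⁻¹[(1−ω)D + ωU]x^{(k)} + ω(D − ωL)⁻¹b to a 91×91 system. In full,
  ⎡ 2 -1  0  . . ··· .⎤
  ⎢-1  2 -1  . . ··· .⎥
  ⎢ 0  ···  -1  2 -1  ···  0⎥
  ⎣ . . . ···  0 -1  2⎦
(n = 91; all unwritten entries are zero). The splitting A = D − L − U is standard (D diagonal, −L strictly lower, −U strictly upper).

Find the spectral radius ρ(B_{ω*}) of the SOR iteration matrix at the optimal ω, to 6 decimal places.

ρ_SOR = 0.933972

[ρ_J] n=91: ρ(B_J) = cos(π/(n+1)) = cos(π/92) = 0.999417.
1 − cos²(π/92) = sin²(π/92) ⇒ √(1−ρ_J²) = sin(π/92) = 0.0341411.
Young: ω* = 2/(1+√(1−ρ_J²)) = 2/(1+0.0341411) = 2/1.0341411 = 1.933972.
[ρ_SOR] ω* − 1 = 0.933972.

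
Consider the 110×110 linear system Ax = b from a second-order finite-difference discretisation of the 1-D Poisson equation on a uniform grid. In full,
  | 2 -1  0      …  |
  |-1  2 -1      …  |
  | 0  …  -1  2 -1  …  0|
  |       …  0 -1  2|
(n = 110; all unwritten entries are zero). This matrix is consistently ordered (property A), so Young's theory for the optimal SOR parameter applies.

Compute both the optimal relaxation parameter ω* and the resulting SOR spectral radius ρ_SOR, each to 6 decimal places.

ω* = 1.944960, ρ_SOR = 0.944960

With n=110, ρ(Jacobi) = cos(π/111) = 0.999600.
1 − cos²(π/111) = sin²(π/111) ⇒ √(1−ρ_J²) = sin(π/111) = 0.0282989.
ω* = 2/(1 + 0.0282989) = 2/1.0282989 = 1.944960.
[ρ_SOR] ω* − 1 = 0.944960.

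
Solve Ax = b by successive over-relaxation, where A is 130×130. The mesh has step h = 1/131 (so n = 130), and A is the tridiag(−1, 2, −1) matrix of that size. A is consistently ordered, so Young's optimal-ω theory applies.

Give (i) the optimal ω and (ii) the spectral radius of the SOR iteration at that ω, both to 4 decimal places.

[ρ_J] n=130: ρ(B_J) = cos(π/(n+1)) = cos(π/131) = 0.9997.
√(1 − cos²(π/131)) = sin(π/131) ≈ 0.02398.
So ω* = 2/1.02398 = 1.9532 (Young).
and ρ(B_{ω*}) = 1.9532 − 1 = 0.9532.

ω* = 1.9532, ρ_SOR = 0.9532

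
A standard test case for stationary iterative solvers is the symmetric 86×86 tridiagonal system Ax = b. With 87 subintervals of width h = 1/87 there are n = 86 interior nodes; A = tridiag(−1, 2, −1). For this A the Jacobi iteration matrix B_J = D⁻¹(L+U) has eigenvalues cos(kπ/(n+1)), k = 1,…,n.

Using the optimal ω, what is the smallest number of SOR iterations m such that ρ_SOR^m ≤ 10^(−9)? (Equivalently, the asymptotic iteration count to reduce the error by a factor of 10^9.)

With n=86, ρ(Jacobi) = cos(π/87) = 0.9993481.
√(1−ρ_J²) = |sin(π/87)| = 0.0361024
So ω* = 2/1.0361024 = 1.9303111 (Young).
At ω = 1.9303111 every |λ(B_ω)| = ω−1, so ρ_SOR = 0.9303111.
Need (0.9303111)^m ≤ 10^(−9): m ≥ 9·ln10/|ln 0.9303111| = 20.7233/0.0722362 = 286.882 ⇒ m = 287.

m = 287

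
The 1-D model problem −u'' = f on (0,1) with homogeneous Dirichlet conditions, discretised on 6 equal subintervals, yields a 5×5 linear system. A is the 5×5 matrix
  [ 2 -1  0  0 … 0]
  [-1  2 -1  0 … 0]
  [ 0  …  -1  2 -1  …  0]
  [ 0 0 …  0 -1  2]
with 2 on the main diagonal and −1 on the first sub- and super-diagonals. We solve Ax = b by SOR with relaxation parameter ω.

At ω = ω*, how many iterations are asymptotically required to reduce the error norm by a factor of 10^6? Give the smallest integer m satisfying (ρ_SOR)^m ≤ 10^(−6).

m = 13

B_J for the 5×5 system has eigenvalues cos(kπ/6); ρ_J = cos(π/6) = 0.8660254.
root = sin(π/6) = 0.5000000  (since 1−cos² = sin²).
Young: ω* = 2/(1+√(1−ρ_J²)) = 2/(1+0.5000000) = 2/1.5000000 = 1.3333333.
ρ(B_{ω*}) = ω*−1 = 0.3333333
ρ_SOR^m ≤ 10^(−6) ⇔ m ≥ 6·ln10/(−ln 0.3333333) = 13.8155/1.09861 = 12.575; m = ⌈12.575⌉ = 13.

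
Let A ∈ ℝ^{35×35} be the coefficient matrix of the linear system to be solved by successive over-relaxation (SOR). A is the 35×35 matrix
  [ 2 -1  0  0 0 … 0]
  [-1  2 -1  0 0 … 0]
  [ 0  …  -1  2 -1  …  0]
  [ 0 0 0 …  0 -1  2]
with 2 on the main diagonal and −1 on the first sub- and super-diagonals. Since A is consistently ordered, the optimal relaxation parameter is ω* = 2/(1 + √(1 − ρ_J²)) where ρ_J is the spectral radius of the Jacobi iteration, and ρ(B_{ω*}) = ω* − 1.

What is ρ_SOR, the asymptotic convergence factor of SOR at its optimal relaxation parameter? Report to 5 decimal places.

[ρ_J] n=35: ρ(B_J) = cos(π/(n+1)) = cos(π/36) = 0.99619.
root = sin(π/36) = 0.087156  (since 1−cos² = sin²).
[ω*] 2 ÷ (1 + 0.087156) = 2 ÷ 1.087156 = 1.83966.
ρ(B_{ω*}) = ω*−1 = 0.83966

ρ_SOR = 0.83966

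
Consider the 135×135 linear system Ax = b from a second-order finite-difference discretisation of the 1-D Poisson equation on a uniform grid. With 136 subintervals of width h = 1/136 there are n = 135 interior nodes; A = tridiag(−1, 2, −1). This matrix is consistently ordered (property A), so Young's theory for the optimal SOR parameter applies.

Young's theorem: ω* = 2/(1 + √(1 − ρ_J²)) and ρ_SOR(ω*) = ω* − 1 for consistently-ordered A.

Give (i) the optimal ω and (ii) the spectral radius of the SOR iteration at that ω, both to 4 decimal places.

ω* = 1.9548, ρ_SOR = 0.9548

[ρ_J] n=135: ρ(B_J) = cos(π/(n+1)) = cos(π/136) = 0.9997.
√(1−ρ_J²) = |sin(π/136)| = 0.02310
So ω* = 2/1.02310 = 1.9548 (Young).
ρ_SOR = ω* − 1 ≈ 0.9548.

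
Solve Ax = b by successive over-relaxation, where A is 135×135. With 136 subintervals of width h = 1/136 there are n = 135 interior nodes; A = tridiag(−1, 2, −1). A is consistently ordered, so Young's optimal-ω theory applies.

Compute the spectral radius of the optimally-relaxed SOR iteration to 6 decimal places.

ρ_SOR = 0.954847

½·tridiag(1,0,1) at n=135: λ_k = cos(kπ/136); max |λ| at k=1 ⇒ ρ_J = cos(π/136) ≈ 0.999733.
√(1−ρ_J²) simplifies to sin(π/136) = 0.0230979.
Young: ω* = 2/(1+√(1−ρ_J²)) = 2/(1+0.0230979) = 2/1.0230979 = 1.954847.
ρ_SOR = ω* − 1 ≈ 0.954847.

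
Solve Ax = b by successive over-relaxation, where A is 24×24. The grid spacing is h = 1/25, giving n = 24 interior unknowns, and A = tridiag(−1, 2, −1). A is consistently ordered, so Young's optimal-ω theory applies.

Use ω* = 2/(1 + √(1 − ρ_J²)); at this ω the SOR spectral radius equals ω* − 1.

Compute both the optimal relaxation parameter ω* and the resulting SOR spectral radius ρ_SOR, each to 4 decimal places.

[ρ_J] n=24: ρ(B_J) = cos(π/(n+1)) = cos(π/25) = 0.9921.
√(1 − cos²(π/25)) = sin(π/25) ≈ 0.12533.
ω* = 2 / (1 + 0.12533) = 2 / 1.12533 ≈ 1.7773.
ρ(B_{ω*}) = ω*−1 = 0.7773

ω* = 1.7773, ρ_SOR = 0.7773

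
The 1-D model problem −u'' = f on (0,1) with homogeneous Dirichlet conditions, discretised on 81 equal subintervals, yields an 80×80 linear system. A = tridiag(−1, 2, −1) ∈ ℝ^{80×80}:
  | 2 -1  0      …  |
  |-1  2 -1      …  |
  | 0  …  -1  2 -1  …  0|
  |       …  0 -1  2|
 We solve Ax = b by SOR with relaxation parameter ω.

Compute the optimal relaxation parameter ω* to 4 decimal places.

ω* = 1.9253

ρ_J = max_k |cos(kπ/81)| = cos(π/81) = 0.9992
√(1−ρ_J²) simplifies to sin(π/81) = 0.03878.
Young: ω* = 2/(1+√(1−ρ_J²)) = 2/(1+0.03878) = 2/1.03878 = 1.9253.
Hence ρ(B_{ω*}) = 1.9253 − 1 = 0.9253.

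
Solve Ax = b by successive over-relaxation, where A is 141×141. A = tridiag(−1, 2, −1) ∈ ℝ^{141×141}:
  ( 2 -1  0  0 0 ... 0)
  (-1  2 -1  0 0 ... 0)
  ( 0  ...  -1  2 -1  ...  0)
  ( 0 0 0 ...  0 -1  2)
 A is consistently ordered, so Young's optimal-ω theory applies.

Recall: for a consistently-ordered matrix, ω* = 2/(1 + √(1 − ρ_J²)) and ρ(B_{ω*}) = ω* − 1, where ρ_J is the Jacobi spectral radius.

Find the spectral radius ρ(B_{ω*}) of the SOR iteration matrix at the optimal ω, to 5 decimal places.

With n=141, ρ(Jacobi) = cos(π/142) = 0.99976.
√(1−ρ_J²) = |sin(π/142)| = 0.022122
ω* = 2 / (1 + 0.022122) = 2 / 1.022122 ≈ 1.95671.
ρ_SOR = ω* − 1 = 1.95671 − 1 = 0.95671.

ρ_SOR = 0.95671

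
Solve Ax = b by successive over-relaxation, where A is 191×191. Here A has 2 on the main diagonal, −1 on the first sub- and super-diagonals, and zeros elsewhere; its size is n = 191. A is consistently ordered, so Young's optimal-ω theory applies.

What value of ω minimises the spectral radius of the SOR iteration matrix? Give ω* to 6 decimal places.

With n=191, ρ(Jacobi) = cos(π/192) = 0.999866.
√(1−ρ_J²) simplifies to sin(π/192) = 0.0163617.
Young: ω* = 2/(1+√(1−ρ_J²)) = 2/(1+0.0163617) = 2/1.0163617 = 1.967803.
[ρ_SOR] ω* − 1 = 0.967803.

ω* = 1.967803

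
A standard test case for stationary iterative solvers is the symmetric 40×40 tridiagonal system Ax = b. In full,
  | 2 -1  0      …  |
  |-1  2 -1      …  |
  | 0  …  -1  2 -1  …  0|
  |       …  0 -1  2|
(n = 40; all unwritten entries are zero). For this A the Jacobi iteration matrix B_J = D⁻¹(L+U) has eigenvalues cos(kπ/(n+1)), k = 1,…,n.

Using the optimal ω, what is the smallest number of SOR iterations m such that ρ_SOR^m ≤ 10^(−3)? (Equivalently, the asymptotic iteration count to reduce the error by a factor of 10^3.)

spectrum of D⁻¹(L+U) = {cos(kπ/41) : 1≤k≤40}; ρ_J = cos(π/41) = 0.9970658.
√(1−ρ_J²) simplifies to sin(π/41) = 0.0765493.
Young: ω* = 2/(1+√(1−ρ_J²)) = 2/(1+0.0765493) = 2/1.0765493 = 1.8577877.
ρ(B_{ω*}) = ω*−1 = 0.8577877
3·ln10 = 6.90776; −ln(0.8577877) = 0.153399; m = ⌈6.90776/0.153399⌉ = ⌈45.031⌉ = 46.

m = 46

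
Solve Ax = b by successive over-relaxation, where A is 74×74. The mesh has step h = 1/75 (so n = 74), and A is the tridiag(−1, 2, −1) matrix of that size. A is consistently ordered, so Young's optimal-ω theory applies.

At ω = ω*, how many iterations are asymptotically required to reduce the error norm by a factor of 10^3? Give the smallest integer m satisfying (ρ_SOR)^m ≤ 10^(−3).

n=74: λ(B_J) = 1 − λ(A)/2 = cos(kπ/75); k=1 gives ρ_J = 0.9991228.
√(1−ρ_J²) simplifies to sin(π/75) = 0.0418757.
So ω* = 2/1.0418757 = 1.9196148 (Young).
At ω = 1.9196148 every |λ(B_ω)| = ω−1, so ρ_SOR = 0.9196148.
For 3 digits: m = 3·ln10 / (−ln 0.9196148) = 6.90776/0.0838004 = 82.431; round up → m = 83.

m = 83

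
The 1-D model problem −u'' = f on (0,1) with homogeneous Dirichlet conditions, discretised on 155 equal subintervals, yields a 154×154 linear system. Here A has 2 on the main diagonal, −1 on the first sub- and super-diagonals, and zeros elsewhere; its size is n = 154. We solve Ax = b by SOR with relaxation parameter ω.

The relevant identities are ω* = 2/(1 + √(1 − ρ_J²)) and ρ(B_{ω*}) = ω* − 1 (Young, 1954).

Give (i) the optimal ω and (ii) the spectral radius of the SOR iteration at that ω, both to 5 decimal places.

n=154: λ(B_J) = 1 − λ(A)/2 = cos(kπ/155); k=1 gives ρ_J = 0.99979.
root = sin(π/155) = 0.020267  (since 1−cos² = sin²).
Young: ω* = 2/(1+√(1−ρ_J²)) = 2/(1+0.020267) = 2/1.020267 = 1.96027.
At ω = 1.96027 every |λ(B_ω)| = ω−1, so ρ_SOR = 0.96027.

ω* = 1.96027, ρ_SOR = 0.96027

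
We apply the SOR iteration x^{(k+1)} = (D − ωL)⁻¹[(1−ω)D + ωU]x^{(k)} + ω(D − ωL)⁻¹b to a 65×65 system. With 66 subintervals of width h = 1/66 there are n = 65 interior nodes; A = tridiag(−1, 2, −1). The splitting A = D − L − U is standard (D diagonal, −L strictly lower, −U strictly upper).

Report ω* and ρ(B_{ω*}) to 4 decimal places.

ω* = 1.9092, ρ_SOR = 0.9092

ρ_J = max_k |cos(kπ/66)| = cos(π/66) = 0.9989
root = sin(π/66) = 0.04758  (since 1−cos² = sin²).
Young: ω* = 2/(1+√(1−ρ_J²)) = 2/(1+0.04758) = 2/1.04758 = 1.9092.
Hence ρ(B_{ω*}) = 1.9092 − 1 = 0.9092.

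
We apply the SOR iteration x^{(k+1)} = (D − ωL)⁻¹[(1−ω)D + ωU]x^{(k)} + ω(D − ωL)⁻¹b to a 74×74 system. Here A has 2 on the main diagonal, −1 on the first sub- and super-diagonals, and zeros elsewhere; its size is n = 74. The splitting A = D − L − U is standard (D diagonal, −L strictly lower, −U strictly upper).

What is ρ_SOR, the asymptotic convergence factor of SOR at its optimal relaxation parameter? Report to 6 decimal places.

½·tridiag(1,0,1) at n=74: λ_k = cos(kπ/75); max |λ| at k=1 ⇒ ρ_J = cos(π/75) ≈ 0.999123.
root = sin(π/75) = 0.0418757  (since 1−cos² = sin²).
So ω* = 2/1.0418757 = 1.919615 (Young).
Hence ρ(B_{ω*}) = 1.919615 − 1 = 0.919615.

ρ_SOR = 0.919615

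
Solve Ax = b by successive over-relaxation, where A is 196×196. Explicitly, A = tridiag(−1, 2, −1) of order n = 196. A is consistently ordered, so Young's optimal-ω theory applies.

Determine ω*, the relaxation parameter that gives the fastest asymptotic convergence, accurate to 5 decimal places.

B_J for the 196×196 system has eigenvalues cos(kπ/197); ρ_J = cos(π/197) = 0.99987.
√(1−ρ_J²) simplifies to sin(π/197) = 0.015946.
ω* = 2/(1 + 0.015946) = 2/1.015946 = 1.96861.
ρ_SOR = ω* − 1 ≈ 0.96861.

ω* = 1.96861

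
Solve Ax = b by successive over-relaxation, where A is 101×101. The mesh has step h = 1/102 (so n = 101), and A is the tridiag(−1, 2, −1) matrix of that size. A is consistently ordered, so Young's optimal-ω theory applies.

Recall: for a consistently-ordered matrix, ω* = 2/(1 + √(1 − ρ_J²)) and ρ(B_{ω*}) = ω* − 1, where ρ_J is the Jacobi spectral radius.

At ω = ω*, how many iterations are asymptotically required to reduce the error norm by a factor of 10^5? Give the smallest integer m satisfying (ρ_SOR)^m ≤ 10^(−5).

m = 187

½·tridiag(1,0,1) at n=101: λ_k = cos(kπ/102); max |λ| at k=1 ⇒ ρ_J = cos(π/102) ≈ 0.9995257.
root = sin(π/102) = 0.0307951  (since 1−cos² = sin²).
ω* = 2/(1+0.0307951) = 1.9402498
and ρ(B_{ω*}) = 1.9402498 − 1 = 0.9402498.
m ≥ 5·ln10 / (−ln 0.9402498) = 186.868; smallest integer m = 187.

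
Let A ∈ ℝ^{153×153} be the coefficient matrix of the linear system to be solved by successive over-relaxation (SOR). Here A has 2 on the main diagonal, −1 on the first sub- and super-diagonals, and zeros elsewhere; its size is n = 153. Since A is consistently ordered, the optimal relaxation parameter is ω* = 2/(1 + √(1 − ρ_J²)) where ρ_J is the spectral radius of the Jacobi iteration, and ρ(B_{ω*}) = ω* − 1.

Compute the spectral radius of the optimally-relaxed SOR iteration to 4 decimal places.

ρ_SOR = 0.9600

n=153: λ(B_J) = 1 − λ(A)/2 = cos(kπ/154); k=1 gives ρ_J = 0.9998.
1 − cos²(π/154) = sin²(π/154) ⇒ √(1−ρ_J²) = sin(π/154) = 0.02040.
Young: ω* = 2/(1+√(1−ρ_J²)) = 2/(1+0.02040) = 2/1.02040 = 1.9600.
ρ(B_{ω*}) = ω*−1 = 0.9600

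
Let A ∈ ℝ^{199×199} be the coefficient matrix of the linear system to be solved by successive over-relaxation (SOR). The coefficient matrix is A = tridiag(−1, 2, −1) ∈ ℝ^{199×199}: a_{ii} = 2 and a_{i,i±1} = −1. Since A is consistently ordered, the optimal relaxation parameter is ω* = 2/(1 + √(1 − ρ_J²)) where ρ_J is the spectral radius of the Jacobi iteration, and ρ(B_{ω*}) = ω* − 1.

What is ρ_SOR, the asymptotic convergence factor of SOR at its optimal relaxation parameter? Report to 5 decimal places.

ρ_SOR = 0.96907

ρ_J = max_k |cos(kπ/200)| = cos(π/200) = 0.99988
1 − cos²(π/200) = sin²(π/200) ⇒ √(1−ρ_J²) = sin(π/200) = 0.015707.
[ω*] 2 ÷ (1 + 0.015707) = 2 ÷ 1.015707 = 1.96907.
ρ_SOR = ω* − 1 = 1.96907 − 1 = 0.96907.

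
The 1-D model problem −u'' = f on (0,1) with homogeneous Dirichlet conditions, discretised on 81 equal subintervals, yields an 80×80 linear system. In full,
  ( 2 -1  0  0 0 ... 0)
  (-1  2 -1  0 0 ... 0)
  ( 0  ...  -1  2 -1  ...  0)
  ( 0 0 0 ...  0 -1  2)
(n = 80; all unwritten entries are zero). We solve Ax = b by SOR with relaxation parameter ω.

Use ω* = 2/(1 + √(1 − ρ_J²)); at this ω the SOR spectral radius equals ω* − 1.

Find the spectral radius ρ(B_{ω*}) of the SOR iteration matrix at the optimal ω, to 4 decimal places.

ρ_SOR = 0.9253

½·tridiag(1,0,1) at n=80: λ_k = cos(kπ/81); max |λ| at k=1 ⇒ ρ_J = cos(π/81) ≈ 0.9992.
root = sin(π/81) = 0.03878  (since 1−cos² = sin²).
ω* = 2/(1 + 0.03878) = 2/1.03878 = 1.9253.
[ρ_SOR] ω* − 1 = 0.9253.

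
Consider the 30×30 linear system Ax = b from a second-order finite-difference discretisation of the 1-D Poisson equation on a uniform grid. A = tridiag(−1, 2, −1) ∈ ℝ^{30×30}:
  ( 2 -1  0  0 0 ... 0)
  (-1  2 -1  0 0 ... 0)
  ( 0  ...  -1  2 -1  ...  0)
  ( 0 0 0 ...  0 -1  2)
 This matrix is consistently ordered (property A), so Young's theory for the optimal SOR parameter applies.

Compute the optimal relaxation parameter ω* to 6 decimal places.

n=30: λ(B_J) = 1 − λ(A)/2 = cos(kπ/31); k=1 gives ρ_J = 0.994869.
√(1−ρ_J²) simplifies to sin(π/31) = 0.1011683.
Then 2/(1+√(1−ρ_J²)) = 2/(1+0.1011683); ω* = 2/1.1011683 = 1.816253.
ρ_SOR = ω* − 1 = 1.816253 − 1 = 0.816253.

ω* = 1.816253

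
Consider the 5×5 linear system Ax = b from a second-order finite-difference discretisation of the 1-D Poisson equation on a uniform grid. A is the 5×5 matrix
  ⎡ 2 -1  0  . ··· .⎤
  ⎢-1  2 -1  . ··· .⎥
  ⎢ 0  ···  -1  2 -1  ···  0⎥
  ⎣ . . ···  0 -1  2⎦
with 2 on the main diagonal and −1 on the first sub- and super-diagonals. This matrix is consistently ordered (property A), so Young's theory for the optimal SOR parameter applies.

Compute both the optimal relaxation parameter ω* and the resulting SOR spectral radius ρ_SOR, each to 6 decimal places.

B_J for the 5×5 system has eigenvalues cos(kπ/6); ρ_J = cos(π/6) = 0.866025.
√(1 − cos²(π/6)) = sin(π/6) ≈ 0.5000000.
[ω*] 2 ÷ (1 + 0.5000000) = 2 ÷ 1.5000000 = 1.333333.
ρ_SOR = ω* − 1 = 1.333333 − 1 = 0.333333.

ω* = 1.333333, ρ_SOR = 0.333333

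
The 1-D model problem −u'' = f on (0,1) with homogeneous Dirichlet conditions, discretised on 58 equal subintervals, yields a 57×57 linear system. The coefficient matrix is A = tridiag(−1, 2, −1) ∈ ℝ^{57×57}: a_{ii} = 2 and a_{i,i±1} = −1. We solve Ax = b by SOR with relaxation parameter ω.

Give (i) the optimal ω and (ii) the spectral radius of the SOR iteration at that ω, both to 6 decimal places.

ω* = 1.897283, ρ_SOR = 0.897283

spectrum of D⁻¹(L+U) = {cos(kπ/58) : 1≤k≤57}; ρ_J = cos(π/58) = 0.998533.
√(1−ρ_J²) simplifies to sin(π/58) = 0.0541389.
ω* = 2/(1+0.0541389) = 1.897283
Hence ρ(B_{ω*}) = 1.897283 − 1 = 0.897283.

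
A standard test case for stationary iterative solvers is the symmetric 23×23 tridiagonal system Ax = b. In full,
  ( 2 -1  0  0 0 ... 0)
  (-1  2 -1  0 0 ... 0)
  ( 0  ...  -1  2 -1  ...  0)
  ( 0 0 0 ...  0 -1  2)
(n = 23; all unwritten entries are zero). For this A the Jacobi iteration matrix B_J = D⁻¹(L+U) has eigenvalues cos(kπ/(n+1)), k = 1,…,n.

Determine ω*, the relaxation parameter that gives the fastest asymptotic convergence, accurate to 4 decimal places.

ω* = 1.7691

[ρ_J] n=23: ρ(B_J) = cos(π/(n+1)) = cos(π/24) = 0.9914.
√(1−ρ_J²) = |sin(π/24)| = 0.13053
Young: ω* = 2/(1+√(1−ρ_J²)) = 2/(1+0.13053) = 2/1.13053 = 1.7691.
ρ(B_{ω*}) = ω*−1 = 0.7691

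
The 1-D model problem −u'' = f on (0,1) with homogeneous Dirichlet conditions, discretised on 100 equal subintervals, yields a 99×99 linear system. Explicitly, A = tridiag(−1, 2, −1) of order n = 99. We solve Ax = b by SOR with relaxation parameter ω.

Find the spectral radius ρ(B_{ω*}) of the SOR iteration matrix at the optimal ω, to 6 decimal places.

With n=99, ρ(Jacobi) = cos(π/100) = 0.999507.
√(1 − cos²(π/100)) = sin(π/100) ≈ 0.0314108.
So ω* = 2/1.0314108 = 1.939092 (Young).
ρ_SOR = ω* − 1 ≈ 0.939092.

ρ_SOR = 0.939092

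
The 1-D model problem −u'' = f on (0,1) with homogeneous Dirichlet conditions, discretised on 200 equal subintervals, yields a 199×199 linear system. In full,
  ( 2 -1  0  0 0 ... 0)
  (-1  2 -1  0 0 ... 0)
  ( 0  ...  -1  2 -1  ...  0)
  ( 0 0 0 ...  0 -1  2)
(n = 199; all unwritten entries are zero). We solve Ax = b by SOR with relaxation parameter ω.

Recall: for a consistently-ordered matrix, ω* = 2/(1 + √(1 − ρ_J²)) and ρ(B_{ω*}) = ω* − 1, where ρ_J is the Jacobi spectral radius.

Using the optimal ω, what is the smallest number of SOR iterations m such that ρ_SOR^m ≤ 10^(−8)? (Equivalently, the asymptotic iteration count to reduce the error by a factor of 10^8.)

n=199: λ(B_J) = 1 − λ(A)/2 = cos(kπ/200); k=1 gives ρ_J = 0.9998766.
root = sin(π/200) = 0.0157073  (since 1−cos² = sin²).
Young: ω* = 2/(1+√(1−ρ_J²)) = 2/(1+0.0157073) = 2/1.0157073 = 1.9690712.
Hence ρ(B_{ω*}) = 1.9690712 − 1 = 0.9690712.
Need (0.9690712)^m ≤ 10^(−8): m ≥ 8·ln10/|ln 0.9690712| = 18.4207/0.0314172 = 586.325 ⇒ m = 587.

m = 587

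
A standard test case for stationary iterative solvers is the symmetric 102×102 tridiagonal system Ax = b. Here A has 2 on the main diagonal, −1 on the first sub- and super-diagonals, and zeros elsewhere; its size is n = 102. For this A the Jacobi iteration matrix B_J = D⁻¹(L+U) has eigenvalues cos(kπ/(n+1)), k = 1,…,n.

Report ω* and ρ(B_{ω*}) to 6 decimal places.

ω* = 1.940813, ρ_SOR = 0.940813

With n=102, ρ(Jacobi) = cos(π/103) = 0.999535.
root = sin(π/103) = 0.0304962  (since 1−cos² = sin²).
ω* = 2 / (1 + 0.0304962) = 2 / 1.0304962 ≈ 1.940813.
and ρ(B_{ω*}) = 1.940813 − 1 = 0.940813.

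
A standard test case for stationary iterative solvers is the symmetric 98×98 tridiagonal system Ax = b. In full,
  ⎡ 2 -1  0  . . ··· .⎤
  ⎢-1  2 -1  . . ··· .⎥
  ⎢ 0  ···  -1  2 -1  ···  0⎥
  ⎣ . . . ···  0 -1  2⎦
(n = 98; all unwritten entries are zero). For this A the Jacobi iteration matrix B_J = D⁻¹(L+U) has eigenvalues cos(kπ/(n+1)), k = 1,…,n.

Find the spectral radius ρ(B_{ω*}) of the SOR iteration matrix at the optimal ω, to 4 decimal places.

ρ_SOR = 0.9385

B_J for the 98×98 system has eigenvalues cos(kπ/99); ρ_J = cos(π/99) = 0.9995.
√(1 − cos²(π/99)) = sin(π/99) ≈ 0.03173.
[ω*] 2 ÷ (1 + 0.03173) = 2 ÷ 1.03173 = 1.9385.
ρ_SOR = ω* − 1 = 1.9385 − 1 = 0.9385.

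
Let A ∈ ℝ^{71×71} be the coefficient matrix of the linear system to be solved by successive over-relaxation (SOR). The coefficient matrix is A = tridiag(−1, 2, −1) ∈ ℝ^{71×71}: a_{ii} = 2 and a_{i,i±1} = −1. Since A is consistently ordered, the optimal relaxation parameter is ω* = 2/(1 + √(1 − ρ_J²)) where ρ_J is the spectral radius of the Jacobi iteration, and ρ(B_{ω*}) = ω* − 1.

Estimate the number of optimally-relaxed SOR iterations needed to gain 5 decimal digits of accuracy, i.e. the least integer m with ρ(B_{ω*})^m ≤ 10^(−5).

½·tridiag(1,0,1) at n=71: λ_k = cos(kπ/72); max |λ| at k=1 ⇒ ρ_J = cos(π/72) ≈ 0.9990482.
√(1−ρ_J²) = |sin(π/72)| = 0.0436194
ω* = 2 / (1 + 0.0436194) = 2 / 1.0436194 ≈ 1.9164075.
At ω = 1.9164075 every |λ(B_ω)| = ω−1, so ρ_SOR = 0.9164075.
m ≥ 5·ln10 / (−ln 0.9164075) = 131.886; smallest integer m = 132.

m = 132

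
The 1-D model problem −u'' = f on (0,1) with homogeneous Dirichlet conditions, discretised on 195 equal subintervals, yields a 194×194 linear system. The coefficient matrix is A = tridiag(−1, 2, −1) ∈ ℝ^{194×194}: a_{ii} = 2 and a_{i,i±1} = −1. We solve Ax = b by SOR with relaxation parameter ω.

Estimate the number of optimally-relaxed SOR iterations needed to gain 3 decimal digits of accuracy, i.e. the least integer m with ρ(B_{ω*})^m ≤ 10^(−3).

spectrum of D⁻¹(L+U) = {cos(kπ/195) : 1≤k≤194}; ρ_J = cos(π/195) = 0.9998702.
√(1−ρ_J²) simplifies to sin(π/195) = 0.0161100.
[ω*] 2 ÷ (1 + 0.0161100) = 2 ÷ 1.0161100 = 1.9682908.
At ω = 1.9682908 every |λ(B_ω)| = ω−1, so ρ_SOR = 0.9682908.
(0.9682908)^m ≤ 10^{−3}  ⇒  m·ln(0.9682908) ≤ −3·ln10  ⇒  m ≥ 214.375  ⇒  m = 215

m = 215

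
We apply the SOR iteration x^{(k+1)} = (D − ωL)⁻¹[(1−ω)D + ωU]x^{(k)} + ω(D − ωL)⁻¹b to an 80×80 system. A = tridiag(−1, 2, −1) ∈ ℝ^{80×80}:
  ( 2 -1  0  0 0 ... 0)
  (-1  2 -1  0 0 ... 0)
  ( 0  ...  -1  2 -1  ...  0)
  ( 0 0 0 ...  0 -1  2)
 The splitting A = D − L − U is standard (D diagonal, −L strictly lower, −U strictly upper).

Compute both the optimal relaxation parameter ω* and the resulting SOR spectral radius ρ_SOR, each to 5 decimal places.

ω* = 1.92534, ρ_SOR = 0.92534

spectrum of D⁻¹(L+U) = {cos(kπ/81) : 1≤k≤80}; ρ_J = cos(π/81) = 0.99925.
root = sin(π/81) = 0.038775  (since 1−cos² = sin²).
ω* = 2 / (1 + 0.038775) = 2 / 1.038775 ≈ 1.92534.
At ω = 1.92534 every |λ(B_ω)| = ω−1, so ρ_SOR = 0.92534.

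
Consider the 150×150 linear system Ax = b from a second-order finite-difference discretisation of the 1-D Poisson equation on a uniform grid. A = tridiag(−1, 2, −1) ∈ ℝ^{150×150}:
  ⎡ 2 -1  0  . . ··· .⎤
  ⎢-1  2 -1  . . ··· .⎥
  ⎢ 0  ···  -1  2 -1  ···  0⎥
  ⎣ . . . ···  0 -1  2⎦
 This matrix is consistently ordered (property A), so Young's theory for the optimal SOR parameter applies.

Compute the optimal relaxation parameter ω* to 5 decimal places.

B_J for the 150×150 system has eigenvalues cos(kπ/151); ρ_J = cos(π/151) = 0.99978.
√(1−ρ_J²) simplifies to sin(π/151) = 0.020804.
ω* = 2 / (1 + 0.020804) = 2 / 1.020804 ≈ 1.95924.
At ω = 1.95924 every |λ(B_ω)| = ω−1, so ρ_SOR = 0.95924.

ω* = 1.95924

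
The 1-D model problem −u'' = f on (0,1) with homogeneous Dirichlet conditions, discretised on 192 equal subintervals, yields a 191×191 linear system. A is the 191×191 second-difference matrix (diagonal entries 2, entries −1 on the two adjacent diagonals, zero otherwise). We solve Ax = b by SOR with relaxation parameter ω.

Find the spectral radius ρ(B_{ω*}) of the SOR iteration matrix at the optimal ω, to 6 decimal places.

ρ_SOR = 0.967803

[ρ_J] n=191: ρ(B_J) = cos(π/(n+1)) = cos(π/192) = 0.999866.
root = sin(π/192) = 0.0163617  (since 1−cos² = sin²).
ω* = 2 / (1 + 0.0163617) = 2 / 1.0163617 ≈ 1.967803.
ρ_SOR = ω* − 1 ≈ 0.967803.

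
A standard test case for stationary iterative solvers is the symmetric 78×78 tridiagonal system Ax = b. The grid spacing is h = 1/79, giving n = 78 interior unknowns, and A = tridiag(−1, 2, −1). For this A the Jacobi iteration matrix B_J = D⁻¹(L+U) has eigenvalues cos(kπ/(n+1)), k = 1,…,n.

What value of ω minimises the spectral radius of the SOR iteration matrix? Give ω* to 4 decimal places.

½·tridiag(1,0,1) at n=78: λ_k = cos(kπ/79); max |λ| at k=1 ⇒ ρ_J = cos(π/79) ≈ 0.9992.
√(1 − cos²(π/79)) = sin(π/79) ≈ 0.03976.
Then 2/(1+√(1−ρ_J²)) = 2/(1+0.03976); ω* = 2/1.03976 = 1.9235.
and ρ(B_{ω*}) = 1.9235 − 1 = 0.9235.

ω* = 1.9235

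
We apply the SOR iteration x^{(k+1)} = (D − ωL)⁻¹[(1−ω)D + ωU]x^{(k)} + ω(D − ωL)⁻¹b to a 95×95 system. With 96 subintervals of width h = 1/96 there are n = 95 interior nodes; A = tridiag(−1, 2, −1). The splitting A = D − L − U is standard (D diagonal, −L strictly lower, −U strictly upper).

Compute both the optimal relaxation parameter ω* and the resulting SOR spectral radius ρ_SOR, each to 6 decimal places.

½·tridiag(1,0,1) at n=95: λ_k = cos(kπ/96); max |λ| at k=1 ⇒ ρ_J = cos(π/96) ≈ 0.999465.
1 − cos²(π/96) = sin²(π/96) ⇒ √(1−ρ_J²) = sin(π/96) = 0.0327191.
Young: ω* = 2/(1+√(1−ρ_J²)) = 2/(1+0.0327191) = 2/1.0327191 = 1.936635.
[ρ_SOR] ω* − 1 = 0.936635.

ω* = 1.936635, ρ_SOR = 0.936635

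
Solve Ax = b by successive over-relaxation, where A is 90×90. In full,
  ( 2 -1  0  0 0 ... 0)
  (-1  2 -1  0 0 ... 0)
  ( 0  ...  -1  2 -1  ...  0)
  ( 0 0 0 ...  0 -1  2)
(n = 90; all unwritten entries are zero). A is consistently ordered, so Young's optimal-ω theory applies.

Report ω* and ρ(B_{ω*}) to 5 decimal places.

ω* = 1.93327, ρ_SOR = 0.93327

With n=90, ρ(Jacobi) = cos(π/91) = 0.99940.
root = sin(π/91) = 0.034516  (since 1−cos² = sin²).
Young: ω* = 2/(1+√(1−ρ_J²)) = 2/(1+0.034516) = 2/1.034516 = 1.93327.
Hence ρ(B_{ω*}) = 1.93327 − 1 = 0.93327.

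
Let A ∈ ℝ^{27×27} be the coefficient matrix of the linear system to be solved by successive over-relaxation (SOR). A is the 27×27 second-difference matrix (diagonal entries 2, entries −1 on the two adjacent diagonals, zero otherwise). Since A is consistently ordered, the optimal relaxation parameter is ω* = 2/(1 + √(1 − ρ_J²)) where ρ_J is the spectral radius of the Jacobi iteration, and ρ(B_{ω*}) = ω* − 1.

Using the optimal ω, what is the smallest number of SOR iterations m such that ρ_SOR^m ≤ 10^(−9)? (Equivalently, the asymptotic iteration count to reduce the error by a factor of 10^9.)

m = 93

½·tridiag(1,0,1) at n=27: λ_k = cos(kπ/28); max |λ| at k=1 ⇒ ρ_J = cos(π/28) ≈ 0.9937122.
√(1−ρ_J²) = |sin(π/28)| = 0.1119645
ω* = 2/(1 + 0.1119645) = 2/1.1119645 = 1.7986186.
ρ_SOR = ω* − 1 ≈ 0.7986186.
For 9 digits: m = 9·ln10 / (−ln 0.7986186) = 20.7233/0.224872 = 92.156; round up → m = 93.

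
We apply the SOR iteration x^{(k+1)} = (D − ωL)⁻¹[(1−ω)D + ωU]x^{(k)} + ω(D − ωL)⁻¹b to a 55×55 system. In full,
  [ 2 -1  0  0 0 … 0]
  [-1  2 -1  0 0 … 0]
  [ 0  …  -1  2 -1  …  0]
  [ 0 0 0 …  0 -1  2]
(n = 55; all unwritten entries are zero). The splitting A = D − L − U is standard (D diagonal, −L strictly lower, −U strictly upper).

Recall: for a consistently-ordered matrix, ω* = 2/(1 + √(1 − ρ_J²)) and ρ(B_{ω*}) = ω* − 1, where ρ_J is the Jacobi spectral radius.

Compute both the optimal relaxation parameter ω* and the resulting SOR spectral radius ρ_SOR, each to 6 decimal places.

B_J for the 55×55 system has eigenvalues cos(kπ/56); ρ_J = cos(π/56) = 0.998427.
√(1−ρ_J²) simplifies to sin(π/56) = 0.0560704.
ω* = 2 / (1 + 0.0560704) = 2 / 1.0560704 ≈ 1.893813.
and ρ(B_{ω*}) = 1.893813 − 1 = 0.893813.

ω* = 1.893813, ρ_SOR = 0.893813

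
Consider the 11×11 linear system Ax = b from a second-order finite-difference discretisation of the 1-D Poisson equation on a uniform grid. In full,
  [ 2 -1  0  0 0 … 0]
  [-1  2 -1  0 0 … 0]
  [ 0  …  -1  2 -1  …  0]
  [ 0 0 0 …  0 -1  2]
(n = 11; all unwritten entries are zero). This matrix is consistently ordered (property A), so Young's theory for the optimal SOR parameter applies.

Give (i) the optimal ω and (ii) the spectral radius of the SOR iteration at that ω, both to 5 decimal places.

[ρ_J] n=11: ρ(B_J) = cos(π/(n+1)) = cos(π/12) = 0.96593.
√(1 − cos²(π/12)) = sin(π/12) ≈ 0.258819.
Young: ω* = 2/(1+√(1−ρ_J²)) = 2/(1+0.258819) = 2/1.258819 = 1.58879.
Hence ρ(B_{ω*}) = 1.58879 − 1 = 0.58879.

ω* = 1.58879, ρ_SOR = 0.58879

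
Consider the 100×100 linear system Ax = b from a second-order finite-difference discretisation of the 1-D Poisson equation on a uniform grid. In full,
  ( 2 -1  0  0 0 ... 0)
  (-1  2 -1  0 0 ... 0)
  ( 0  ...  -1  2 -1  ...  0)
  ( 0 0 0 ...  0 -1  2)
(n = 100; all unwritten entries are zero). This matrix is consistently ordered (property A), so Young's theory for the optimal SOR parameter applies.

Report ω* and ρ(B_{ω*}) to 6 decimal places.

B_J for the 100×100 system has eigenvalues cos(kπ/101); ρ_J = cos(π/101) = 0.999516.
√(1−ρ_J²) simplifies to sin(π/101) = 0.0310999.
ω* = 2/(1 + 0.0310999) = 2/1.0310999 = 1.939676.
ρ(B_{ω*}) = ω*−1 = 0.939676

ω* = 1.939676, ρ_SOR = 0.939676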